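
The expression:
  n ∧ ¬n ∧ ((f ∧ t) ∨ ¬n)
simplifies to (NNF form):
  False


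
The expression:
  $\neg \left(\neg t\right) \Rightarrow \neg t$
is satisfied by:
  {t: False}


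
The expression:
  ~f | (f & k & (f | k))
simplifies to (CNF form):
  k | ~f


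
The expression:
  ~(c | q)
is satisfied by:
  {q: False, c: False}


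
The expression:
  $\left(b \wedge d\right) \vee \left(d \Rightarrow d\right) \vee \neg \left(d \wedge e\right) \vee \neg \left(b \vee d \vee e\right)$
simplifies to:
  $\text{True}$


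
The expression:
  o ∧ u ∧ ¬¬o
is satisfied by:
  {u: True, o: True}


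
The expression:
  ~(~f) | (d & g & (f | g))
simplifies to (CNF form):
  (d | f) & (f | g)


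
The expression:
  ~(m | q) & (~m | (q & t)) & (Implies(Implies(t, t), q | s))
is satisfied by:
  {s: True, q: False, m: False}


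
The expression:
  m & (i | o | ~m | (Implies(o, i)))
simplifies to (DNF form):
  m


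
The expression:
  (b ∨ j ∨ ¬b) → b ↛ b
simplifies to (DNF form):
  False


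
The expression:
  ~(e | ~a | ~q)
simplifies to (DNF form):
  a & q & ~e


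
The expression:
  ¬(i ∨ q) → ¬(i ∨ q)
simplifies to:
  True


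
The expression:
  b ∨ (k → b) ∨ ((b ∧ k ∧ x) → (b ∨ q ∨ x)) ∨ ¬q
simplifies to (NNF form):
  True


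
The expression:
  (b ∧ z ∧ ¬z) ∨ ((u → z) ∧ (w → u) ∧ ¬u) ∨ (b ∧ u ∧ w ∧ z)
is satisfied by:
  {z: True, b: True, u: False, w: False}
  {z: True, b: False, u: False, w: False}
  {b: True, z: False, u: False, w: False}
  {z: False, b: False, u: False, w: False}
  {z: True, w: True, u: True, b: True}


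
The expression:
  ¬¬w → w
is always true.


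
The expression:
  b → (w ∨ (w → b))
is always true.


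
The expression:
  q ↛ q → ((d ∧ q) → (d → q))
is always true.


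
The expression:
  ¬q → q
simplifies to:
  q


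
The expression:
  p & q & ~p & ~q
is never true.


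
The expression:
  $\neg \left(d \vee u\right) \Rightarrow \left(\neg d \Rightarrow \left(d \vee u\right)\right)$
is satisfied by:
  {d: True, u: True}
  {d: True, u: False}
  {u: True, d: False}


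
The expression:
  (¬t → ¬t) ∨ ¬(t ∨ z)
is always true.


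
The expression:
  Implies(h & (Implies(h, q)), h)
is always true.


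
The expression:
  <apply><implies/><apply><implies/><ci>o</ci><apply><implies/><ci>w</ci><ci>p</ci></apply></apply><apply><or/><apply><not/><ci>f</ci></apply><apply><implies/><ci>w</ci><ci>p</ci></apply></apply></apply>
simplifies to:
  <apply><or/><ci>o</ci><ci>p</ci><apply><not/><ci>f</ci></apply><apply><not/><ci>w</ci></apply></apply>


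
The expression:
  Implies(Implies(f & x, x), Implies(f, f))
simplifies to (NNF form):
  True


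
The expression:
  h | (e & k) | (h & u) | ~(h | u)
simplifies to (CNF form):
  (e | h | ~u) & (h | k | ~u)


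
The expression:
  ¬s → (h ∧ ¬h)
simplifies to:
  s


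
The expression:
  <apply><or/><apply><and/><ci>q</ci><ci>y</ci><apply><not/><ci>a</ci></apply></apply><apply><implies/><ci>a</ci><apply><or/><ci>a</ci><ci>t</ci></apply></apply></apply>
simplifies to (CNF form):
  <true/>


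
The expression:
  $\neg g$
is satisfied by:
  {g: False}


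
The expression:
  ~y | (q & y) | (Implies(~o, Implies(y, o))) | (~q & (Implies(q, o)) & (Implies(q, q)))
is always true.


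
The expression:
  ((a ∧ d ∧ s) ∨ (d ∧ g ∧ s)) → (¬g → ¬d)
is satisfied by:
  {g: True, s: False, d: False, a: False}
  {a: False, s: False, g: False, d: False}
  {a: True, g: True, s: False, d: False}
  {a: True, s: False, g: False, d: False}
  {d: True, g: True, a: False, s: False}
  {d: True, a: False, s: False, g: False}
  {d: True, a: True, g: True, s: False}
  {d: True, a: True, s: False, g: False}
  {g: True, s: True, d: False, a: False}
  {s: True, d: False, g: False, a: False}
  {a: True, s: True, g: True, d: False}
  {a: True, s: True, d: False, g: False}
  {g: True, s: True, d: True, a: False}
  {s: True, d: True, a: False, g: False}
  {a: True, s: True, d: True, g: True}


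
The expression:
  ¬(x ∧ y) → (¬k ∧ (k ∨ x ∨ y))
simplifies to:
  (x ∧ y) ∨ (x ∧ ¬k) ∨ (y ∧ ¬k)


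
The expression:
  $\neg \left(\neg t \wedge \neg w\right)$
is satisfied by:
  {t: True, w: True}
  {t: True, w: False}
  {w: True, t: False}


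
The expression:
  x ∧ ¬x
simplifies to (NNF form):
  False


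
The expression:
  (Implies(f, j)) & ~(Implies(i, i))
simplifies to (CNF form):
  False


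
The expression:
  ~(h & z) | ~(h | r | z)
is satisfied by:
  {h: False, z: False}
  {z: True, h: False}
  {h: True, z: False}


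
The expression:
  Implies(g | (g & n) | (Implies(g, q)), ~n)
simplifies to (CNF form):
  ~n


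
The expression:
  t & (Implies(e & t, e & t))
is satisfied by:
  {t: True}


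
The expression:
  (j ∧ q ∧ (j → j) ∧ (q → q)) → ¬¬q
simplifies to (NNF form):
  True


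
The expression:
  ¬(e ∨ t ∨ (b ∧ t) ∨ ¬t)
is never true.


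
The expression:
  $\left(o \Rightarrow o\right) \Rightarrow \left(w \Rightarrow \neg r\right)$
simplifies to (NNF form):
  $\neg r \vee \neg w$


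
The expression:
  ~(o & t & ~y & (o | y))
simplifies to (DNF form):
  y | ~o | ~t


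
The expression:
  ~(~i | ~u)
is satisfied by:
  {i: True, u: True}


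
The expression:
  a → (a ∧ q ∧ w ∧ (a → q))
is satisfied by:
  {w: True, q: True, a: False}
  {w: True, q: False, a: False}
  {q: True, w: False, a: False}
  {w: False, q: False, a: False}
  {a: True, w: True, q: True}


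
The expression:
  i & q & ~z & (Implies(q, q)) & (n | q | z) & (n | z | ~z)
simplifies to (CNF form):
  i & q & ~z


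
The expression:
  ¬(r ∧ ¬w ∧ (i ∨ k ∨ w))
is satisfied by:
  {w: True, i: False, r: False, k: False}
  {k: True, w: True, i: False, r: False}
  {w: True, i: True, k: False, r: False}
  {k: True, w: True, i: True, r: False}
  {k: False, i: False, w: False, r: False}
  {k: True, i: False, w: False, r: False}
  {i: True, k: False, w: False, r: False}
  {k: True, i: True, w: False, r: False}
  {r: True, w: True, k: False, i: False}
  {r: True, k: True, w: True, i: False}
  {r: True, w: True, i: True, k: False}
  {r: True, k: True, w: True, i: True}
  {r: True, k: False, i: False, w: False}


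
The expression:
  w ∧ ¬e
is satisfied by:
  {w: True, e: False}


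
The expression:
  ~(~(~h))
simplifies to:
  ~h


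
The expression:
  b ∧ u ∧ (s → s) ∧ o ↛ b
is never true.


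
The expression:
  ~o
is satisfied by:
  {o: False}


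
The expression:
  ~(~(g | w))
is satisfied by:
  {g: True, w: True}
  {g: True, w: False}
  {w: True, g: False}


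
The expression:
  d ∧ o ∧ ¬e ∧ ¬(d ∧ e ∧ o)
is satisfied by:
  {d: True, o: True, e: False}


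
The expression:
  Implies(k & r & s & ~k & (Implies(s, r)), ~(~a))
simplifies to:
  True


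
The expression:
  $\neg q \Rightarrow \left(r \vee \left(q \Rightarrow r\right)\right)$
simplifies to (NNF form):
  $\text{True}$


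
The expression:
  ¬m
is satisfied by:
  {m: False}


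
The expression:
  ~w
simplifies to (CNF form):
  ~w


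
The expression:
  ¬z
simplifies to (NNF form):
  ¬z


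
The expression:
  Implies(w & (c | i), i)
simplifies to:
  i | ~c | ~w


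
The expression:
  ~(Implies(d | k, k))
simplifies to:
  d & ~k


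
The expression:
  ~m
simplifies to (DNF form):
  ~m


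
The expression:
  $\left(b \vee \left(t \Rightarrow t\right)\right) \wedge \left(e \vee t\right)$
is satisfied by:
  {t: True, e: True}
  {t: True, e: False}
  {e: True, t: False}


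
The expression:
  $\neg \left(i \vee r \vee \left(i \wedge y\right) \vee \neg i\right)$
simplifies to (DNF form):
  $\text{False}$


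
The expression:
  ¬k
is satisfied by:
  {k: False}


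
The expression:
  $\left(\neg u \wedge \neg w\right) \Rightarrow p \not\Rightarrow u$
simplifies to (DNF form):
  $p \vee u \vee w$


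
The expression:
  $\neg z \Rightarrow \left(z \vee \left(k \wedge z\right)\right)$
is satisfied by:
  {z: True}


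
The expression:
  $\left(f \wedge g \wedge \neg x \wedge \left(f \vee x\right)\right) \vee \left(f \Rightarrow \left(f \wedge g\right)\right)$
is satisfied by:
  {g: True, f: False}
  {f: False, g: False}
  {f: True, g: True}


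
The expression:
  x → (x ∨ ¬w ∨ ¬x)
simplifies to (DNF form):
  True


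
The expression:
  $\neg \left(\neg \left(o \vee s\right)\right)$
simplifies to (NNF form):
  $o \vee s$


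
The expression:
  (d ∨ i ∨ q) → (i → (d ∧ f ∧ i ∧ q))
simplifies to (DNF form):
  (d ∧ f ∧ q) ∨ ¬i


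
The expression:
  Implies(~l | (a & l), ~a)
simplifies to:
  ~a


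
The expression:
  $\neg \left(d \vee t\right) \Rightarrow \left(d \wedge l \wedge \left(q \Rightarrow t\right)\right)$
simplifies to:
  $d \vee t$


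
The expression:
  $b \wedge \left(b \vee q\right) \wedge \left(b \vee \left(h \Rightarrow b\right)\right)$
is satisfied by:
  {b: True}


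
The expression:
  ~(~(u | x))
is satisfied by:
  {x: True, u: True}
  {x: True, u: False}
  {u: True, x: False}


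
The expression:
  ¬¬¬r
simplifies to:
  ¬r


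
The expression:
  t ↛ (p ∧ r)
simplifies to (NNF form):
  t ∧ (¬p ∨ ¬r)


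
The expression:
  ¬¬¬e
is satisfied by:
  {e: False}


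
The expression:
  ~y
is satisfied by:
  {y: False}


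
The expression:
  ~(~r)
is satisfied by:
  {r: True}


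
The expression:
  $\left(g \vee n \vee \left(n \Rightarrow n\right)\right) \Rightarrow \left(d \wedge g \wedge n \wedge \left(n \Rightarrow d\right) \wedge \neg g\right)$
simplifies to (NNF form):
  $\text{False}$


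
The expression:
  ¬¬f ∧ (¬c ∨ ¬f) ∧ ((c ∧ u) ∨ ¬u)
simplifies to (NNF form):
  f ∧ ¬c ∧ ¬u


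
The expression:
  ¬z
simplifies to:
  ¬z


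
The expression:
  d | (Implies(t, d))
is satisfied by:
  {d: True, t: False}
  {t: False, d: False}
  {t: True, d: True}


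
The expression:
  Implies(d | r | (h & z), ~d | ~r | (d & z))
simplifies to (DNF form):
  z | ~d | ~r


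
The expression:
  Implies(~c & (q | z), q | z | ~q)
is always true.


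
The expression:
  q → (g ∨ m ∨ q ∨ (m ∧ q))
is always true.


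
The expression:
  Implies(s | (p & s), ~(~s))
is always true.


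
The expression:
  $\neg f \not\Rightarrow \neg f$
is never true.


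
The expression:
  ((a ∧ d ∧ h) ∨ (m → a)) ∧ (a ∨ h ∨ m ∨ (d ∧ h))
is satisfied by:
  {a: True, h: True, m: False}
  {a: True, m: False, h: False}
  {a: True, h: True, m: True}
  {a: True, m: True, h: False}
  {h: True, m: False, a: False}


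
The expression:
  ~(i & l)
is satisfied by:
  {l: False, i: False}
  {i: True, l: False}
  {l: True, i: False}


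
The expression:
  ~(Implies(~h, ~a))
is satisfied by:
  {a: True, h: False}


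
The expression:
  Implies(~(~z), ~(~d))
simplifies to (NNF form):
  d | ~z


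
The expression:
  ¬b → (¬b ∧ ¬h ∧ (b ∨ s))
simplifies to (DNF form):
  b ∨ (s ∧ ¬h)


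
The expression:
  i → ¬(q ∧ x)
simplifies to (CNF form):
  ¬i ∨ ¬q ∨ ¬x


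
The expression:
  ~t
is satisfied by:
  {t: False}


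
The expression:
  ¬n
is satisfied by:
  {n: False}


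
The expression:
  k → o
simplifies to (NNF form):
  o ∨ ¬k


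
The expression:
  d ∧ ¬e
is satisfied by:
  {d: True, e: False}


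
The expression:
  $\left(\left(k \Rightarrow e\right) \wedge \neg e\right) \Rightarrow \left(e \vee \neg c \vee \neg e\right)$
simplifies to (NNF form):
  $\text{True}$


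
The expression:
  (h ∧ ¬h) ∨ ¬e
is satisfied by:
  {e: False}


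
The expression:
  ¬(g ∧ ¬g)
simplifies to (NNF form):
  True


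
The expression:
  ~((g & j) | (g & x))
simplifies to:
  ~g | (~j & ~x)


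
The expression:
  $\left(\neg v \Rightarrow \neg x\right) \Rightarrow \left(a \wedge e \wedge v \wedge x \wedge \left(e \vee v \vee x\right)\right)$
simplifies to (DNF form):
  $\left(x \wedge \neg v\right) \vee \left(a \wedge e \wedge x\right) \vee \left(a \wedge x \wedge \neg v\right) \vee \left(e \wedge x \wedge \neg v\right)$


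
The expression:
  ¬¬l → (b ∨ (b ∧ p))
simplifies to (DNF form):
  b ∨ ¬l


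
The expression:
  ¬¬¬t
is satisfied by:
  {t: False}


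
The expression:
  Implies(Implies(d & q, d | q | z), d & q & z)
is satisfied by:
  {z: True, d: True, q: True}


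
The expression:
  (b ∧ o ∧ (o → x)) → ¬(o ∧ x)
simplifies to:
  ¬b ∨ ¬o ∨ ¬x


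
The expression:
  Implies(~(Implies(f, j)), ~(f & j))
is always true.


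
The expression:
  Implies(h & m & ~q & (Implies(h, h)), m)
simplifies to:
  True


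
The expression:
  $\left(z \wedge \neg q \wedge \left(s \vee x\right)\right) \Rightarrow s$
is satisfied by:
  {q: True, s: True, z: False, x: False}
  {q: True, s: False, z: False, x: False}
  {s: True, q: False, z: False, x: False}
  {q: False, s: False, z: False, x: False}
  {x: True, q: True, s: True, z: False}
  {x: True, q: True, s: False, z: False}
  {x: True, s: True, q: False, z: False}
  {x: True, s: False, q: False, z: False}
  {q: True, z: True, s: True, x: False}
  {q: True, z: True, s: False, x: False}
  {z: True, s: True, q: False, x: False}
  {z: True, q: False, s: False, x: False}
  {x: True, z: True, q: True, s: True}
  {x: True, z: True, q: True, s: False}
  {x: True, z: True, s: True, q: False}


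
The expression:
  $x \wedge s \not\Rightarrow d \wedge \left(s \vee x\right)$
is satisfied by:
  {s: True, x: True, d: False}


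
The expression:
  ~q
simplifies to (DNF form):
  ~q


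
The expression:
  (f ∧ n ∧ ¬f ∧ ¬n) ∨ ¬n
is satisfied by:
  {n: False}


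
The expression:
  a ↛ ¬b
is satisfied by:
  {a: True, b: True}


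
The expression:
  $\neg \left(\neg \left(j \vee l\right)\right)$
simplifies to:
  $j \vee l$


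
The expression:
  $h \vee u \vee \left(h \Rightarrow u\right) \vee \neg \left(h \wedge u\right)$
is always true.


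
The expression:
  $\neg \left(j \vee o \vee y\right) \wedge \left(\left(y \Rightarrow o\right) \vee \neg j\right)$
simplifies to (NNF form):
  $\neg j \wedge \neg o \wedge \neg y$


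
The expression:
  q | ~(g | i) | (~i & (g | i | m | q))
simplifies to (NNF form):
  q | ~i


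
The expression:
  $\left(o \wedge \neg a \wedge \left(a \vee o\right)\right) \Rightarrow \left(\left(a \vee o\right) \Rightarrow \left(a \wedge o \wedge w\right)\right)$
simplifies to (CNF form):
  $a \vee \neg o$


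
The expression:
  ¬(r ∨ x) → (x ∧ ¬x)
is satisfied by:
  {r: True, x: True}
  {r: True, x: False}
  {x: True, r: False}


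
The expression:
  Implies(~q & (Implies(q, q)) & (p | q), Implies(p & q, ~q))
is always true.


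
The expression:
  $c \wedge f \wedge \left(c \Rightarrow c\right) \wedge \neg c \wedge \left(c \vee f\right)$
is never true.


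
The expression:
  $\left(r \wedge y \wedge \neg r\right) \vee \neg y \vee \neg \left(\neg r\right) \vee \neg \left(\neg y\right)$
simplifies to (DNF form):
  $\text{True}$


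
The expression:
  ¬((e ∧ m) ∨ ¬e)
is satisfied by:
  {e: True, m: False}


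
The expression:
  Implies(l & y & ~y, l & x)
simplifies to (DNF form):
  True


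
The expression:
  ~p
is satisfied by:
  {p: False}


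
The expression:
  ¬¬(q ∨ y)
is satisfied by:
  {y: True, q: True}
  {y: True, q: False}
  {q: True, y: False}


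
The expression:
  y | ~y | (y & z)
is always true.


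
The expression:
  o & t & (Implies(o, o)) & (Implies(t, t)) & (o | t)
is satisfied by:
  {t: True, o: True}


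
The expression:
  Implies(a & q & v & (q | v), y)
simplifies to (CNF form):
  y | ~a | ~q | ~v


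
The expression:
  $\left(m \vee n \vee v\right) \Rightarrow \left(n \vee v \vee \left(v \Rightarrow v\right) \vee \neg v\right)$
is always true.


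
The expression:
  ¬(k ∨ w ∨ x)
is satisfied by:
  {x: False, w: False, k: False}


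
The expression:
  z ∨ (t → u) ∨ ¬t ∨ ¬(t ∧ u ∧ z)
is always true.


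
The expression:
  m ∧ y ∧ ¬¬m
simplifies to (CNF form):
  m ∧ y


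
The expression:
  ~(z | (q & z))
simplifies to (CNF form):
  ~z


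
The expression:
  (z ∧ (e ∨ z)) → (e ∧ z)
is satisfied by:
  {e: True, z: False}
  {z: False, e: False}
  {z: True, e: True}


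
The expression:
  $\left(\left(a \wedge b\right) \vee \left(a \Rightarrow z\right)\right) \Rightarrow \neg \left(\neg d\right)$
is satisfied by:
  {a: True, d: True, b: False, z: False}
  {d: True, b: False, z: False, a: False}
  {a: True, d: True, z: True, b: False}
  {d: True, z: True, b: False, a: False}
  {d: True, a: True, b: True, z: False}
  {d: True, b: True, z: False, a: False}
  {a: True, d: True, z: True, b: True}
  {d: True, z: True, b: True, a: False}
  {a: True, b: False, z: False, d: False}


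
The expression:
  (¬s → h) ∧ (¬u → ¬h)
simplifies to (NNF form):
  (h ∧ u) ∨ (s ∧ ¬h)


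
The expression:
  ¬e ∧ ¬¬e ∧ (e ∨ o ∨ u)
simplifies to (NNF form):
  False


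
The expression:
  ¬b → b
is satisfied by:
  {b: True}


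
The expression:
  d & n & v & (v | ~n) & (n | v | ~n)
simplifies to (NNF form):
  d & n & v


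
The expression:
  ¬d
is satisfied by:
  {d: False}


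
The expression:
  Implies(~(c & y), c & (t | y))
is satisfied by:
  {c: True, y: True, t: True}
  {c: True, y: True, t: False}
  {c: True, t: True, y: False}


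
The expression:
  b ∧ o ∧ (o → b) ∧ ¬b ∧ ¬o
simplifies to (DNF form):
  False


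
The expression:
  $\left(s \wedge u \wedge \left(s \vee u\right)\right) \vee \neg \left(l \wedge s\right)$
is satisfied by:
  {u: True, l: False, s: False}
  {l: False, s: False, u: False}
  {s: True, u: True, l: False}
  {s: True, l: False, u: False}
  {u: True, l: True, s: False}
  {l: True, u: False, s: False}
  {s: True, l: True, u: True}


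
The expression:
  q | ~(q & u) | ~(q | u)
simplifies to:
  True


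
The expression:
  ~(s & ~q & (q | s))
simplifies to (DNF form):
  q | ~s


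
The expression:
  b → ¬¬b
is always true.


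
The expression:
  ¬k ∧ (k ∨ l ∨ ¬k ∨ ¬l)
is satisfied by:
  {k: False}


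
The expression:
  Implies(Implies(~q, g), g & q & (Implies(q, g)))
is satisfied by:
  {q: False, g: False}
  {g: True, q: True}


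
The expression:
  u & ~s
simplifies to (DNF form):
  u & ~s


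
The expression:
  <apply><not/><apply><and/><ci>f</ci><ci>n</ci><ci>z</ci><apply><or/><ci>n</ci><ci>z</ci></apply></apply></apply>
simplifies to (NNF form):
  <apply><or/><apply><not/><ci>f</ci></apply><apply><not/><ci>n</ci></apply><apply><not/><ci>z</ci></apply></apply>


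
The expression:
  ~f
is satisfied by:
  {f: False}


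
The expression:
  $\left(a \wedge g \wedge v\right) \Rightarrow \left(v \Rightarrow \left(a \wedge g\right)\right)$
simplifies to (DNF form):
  $\text{True}$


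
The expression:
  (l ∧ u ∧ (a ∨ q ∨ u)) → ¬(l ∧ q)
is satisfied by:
  {l: False, u: False, q: False}
  {q: True, l: False, u: False}
  {u: True, l: False, q: False}
  {q: True, u: True, l: False}
  {l: True, q: False, u: False}
  {q: True, l: True, u: False}
  {u: True, l: True, q: False}


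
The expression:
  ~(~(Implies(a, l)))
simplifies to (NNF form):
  l | ~a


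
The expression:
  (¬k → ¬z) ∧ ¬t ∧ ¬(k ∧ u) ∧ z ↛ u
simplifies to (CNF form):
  k ∧ z ∧ ¬t ∧ ¬u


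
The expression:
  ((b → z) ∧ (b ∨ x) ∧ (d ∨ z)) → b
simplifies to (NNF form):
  b ∨ (¬d ∧ ¬z) ∨ ¬x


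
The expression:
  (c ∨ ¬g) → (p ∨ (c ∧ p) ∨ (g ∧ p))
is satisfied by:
  {g: True, p: True, c: False}
  {p: True, c: False, g: False}
  {g: True, p: True, c: True}
  {p: True, c: True, g: False}
  {g: True, c: False, p: False}


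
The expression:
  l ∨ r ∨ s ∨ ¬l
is always true.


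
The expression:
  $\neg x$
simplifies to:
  $\neg x$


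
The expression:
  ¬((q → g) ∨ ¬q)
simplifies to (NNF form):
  q ∧ ¬g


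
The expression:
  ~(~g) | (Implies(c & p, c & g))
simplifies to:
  g | ~c | ~p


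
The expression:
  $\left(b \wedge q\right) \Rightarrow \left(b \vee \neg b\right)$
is always true.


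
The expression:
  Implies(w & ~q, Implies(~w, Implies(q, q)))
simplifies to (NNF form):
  True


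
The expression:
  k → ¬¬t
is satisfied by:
  {t: True, k: False}
  {k: False, t: False}
  {k: True, t: True}


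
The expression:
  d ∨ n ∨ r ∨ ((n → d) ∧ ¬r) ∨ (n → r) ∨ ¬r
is always true.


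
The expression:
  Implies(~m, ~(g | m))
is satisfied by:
  {m: True, g: False}
  {g: False, m: False}
  {g: True, m: True}


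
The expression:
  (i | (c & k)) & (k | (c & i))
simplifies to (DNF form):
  (c & i) | (c & k) | (i & k)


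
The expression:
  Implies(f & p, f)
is always true.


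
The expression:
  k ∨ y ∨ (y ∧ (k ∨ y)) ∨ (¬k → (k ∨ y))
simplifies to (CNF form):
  k ∨ y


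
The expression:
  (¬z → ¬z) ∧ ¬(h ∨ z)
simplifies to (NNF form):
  ¬h ∧ ¬z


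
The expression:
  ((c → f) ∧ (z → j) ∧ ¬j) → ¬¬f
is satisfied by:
  {z: True, c: True, f: True, j: True}
  {z: True, c: True, f: True, j: False}
  {z: True, c: True, j: True, f: False}
  {z: True, c: True, j: False, f: False}
  {z: True, f: True, j: True, c: False}
  {z: True, f: True, j: False, c: False}
  {z: True, f: False, j: True, c: False}
  {z: True, f: False, j: False, c: False}
  {c: True, f: True, j: True, z: False}
  {c: True, f: True, j: False, z: False}
  {c: True, j: True, f: False, z: False}
  {c: True, j: False, f: False, z: False}
  {f: True, j: True, c: False, z: False}
  {f: True, c: False, j: False, z: False}
  {j: True, c: False, f: False, z: False}


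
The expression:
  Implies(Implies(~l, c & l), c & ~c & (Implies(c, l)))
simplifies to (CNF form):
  ~l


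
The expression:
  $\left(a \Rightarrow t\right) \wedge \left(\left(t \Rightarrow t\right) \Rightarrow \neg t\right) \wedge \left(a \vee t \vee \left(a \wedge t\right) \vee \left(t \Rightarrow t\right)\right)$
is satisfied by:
  {t: False, a: False}


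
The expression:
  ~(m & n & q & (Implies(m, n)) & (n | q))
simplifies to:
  ~m | ~n | ~q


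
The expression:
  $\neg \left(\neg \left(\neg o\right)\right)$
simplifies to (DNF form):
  $\neg o$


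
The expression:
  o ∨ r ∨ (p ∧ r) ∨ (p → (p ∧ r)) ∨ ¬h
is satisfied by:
  {r: True, o: True, p: False, h: False}
  {r: True, p: False, o: False, h: False}
  {o: True, r: False, p: False, h: False}
  {r: False, p: False, o: False, h: False}
  {h: True, r: True, o: True, p: False}
  {h: True, r: True, p: False, o: False}
  {h: True, o: True, r: False, p: False}
  {h: True, r: False, p: False, o: False}
  {r: True, p: True, o: True, h: False}
  {r: True, p: True, h: False, o: False}
  {p: True, o: True, h: False, r: False}
  {p: True, h: False, o: False, r: False}
  {r: True, p: True, h: True, o: True}
  {r: True, p: True, h: True, o: False}
  {p: True, h: True, o: True, r: False}


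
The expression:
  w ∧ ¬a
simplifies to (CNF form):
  w ∧ ¬a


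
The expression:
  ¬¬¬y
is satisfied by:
  {y: False}


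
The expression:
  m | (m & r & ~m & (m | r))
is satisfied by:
  {m: True}


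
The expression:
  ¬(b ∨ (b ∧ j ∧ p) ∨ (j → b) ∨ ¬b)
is never true.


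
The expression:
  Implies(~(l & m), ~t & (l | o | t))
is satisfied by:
  {m: True, l: True, o: True, t: False}
  {m: True, l: True, o: False, t: False}
  {l: True, o: True, m: False, t: False}
  {l: True, m: False, o: False, t: False}
  {m: True, o: True, l: False, t: False}
  {o: True, m: False, l: False, t: False}
  {m: True, t: True, l: True, o: True}
  {m: True, t: True, l: True, o: False}


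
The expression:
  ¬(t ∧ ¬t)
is always true.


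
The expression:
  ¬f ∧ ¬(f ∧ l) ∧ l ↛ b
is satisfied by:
  {l: True, f: False, b: False}


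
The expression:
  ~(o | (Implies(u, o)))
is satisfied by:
  {u: True, o: False}


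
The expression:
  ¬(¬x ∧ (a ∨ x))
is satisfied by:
  {x: True, a: False}
  {a: False, x: False}
  {a: True, x: True}


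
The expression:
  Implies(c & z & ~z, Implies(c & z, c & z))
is always true.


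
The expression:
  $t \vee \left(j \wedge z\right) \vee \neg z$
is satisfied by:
  {t: True, j: True, z: False}
  {t: True, j: False, z: False}
  {j: True, t: False, z: False}
  {t: False, j: False, z: False}
  {t: True, z: True, j: True}
  {t: True, z: True, j: False}
  {z: True, j: True, t: False}


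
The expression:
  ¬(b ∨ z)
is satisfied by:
  {z: False, b: False}


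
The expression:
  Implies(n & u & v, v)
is always true.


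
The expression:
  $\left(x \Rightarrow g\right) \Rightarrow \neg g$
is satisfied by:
  {g: False}


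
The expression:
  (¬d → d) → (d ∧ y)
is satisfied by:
  {y: True, d: False}
  {d: False, y: False}
  {d: True, y: True}


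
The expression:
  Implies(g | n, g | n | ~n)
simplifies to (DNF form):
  True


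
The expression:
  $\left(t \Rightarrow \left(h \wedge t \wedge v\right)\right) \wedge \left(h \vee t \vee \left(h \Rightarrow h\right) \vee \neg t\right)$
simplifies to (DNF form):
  $\left(h \wedge v\right) \vee \neg t$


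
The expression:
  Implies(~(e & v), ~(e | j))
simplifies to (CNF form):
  (e | ~e) & (e | ~j) & (v | ~e) & (v | ~j)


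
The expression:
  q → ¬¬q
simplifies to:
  True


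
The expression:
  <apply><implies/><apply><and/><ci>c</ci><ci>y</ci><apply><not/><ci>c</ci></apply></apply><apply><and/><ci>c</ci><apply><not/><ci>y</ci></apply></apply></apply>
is always true.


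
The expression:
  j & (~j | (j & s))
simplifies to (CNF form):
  j & s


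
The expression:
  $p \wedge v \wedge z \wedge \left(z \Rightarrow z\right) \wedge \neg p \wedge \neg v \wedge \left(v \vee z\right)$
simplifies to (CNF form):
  $\text{False}$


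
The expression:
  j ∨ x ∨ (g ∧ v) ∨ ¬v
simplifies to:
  g ∨ j ∨ x ∨ ¬v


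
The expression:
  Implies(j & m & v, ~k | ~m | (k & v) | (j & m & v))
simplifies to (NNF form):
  True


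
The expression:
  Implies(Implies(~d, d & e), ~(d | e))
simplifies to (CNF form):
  ~d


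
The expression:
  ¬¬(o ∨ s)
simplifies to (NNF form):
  o ∨ s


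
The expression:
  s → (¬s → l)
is always true.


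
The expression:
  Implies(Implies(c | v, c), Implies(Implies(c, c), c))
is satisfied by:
  {c: True, v: True}
  {c: True, v: False}
  {v: True, c: False}


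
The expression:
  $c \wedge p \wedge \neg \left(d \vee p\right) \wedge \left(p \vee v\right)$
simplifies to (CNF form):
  $\text{False}$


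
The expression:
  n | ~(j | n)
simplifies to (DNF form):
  n | ~j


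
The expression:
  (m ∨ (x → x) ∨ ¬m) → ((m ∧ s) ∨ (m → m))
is always true.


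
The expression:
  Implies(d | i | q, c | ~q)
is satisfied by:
  {c: True, q: False}
  {q: False, c: False}
  {q: True, c: True}


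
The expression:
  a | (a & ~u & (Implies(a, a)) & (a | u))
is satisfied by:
  {a: True}


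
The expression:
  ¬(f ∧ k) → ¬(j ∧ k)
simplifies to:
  f ∨ ¬j ∨ ¬k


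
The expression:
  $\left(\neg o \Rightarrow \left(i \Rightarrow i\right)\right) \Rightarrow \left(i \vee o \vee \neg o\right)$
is always true.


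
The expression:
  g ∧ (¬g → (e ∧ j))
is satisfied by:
  {g: True}


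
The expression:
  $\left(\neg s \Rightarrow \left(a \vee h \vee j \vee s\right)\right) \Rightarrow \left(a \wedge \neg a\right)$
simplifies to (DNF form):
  $\neg a \wedge \neg h \wedge \neg j \wedge \neg s$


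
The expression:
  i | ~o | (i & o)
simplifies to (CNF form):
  i | ~o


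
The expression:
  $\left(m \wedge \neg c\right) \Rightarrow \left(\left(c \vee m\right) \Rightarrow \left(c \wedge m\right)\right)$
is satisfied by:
  {c: True, m: False}
  {m: False, c: False}
  {m: True, c: True}


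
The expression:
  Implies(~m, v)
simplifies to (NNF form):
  m | v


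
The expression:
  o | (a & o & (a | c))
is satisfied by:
  {o: True}


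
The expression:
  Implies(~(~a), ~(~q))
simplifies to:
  q | ~a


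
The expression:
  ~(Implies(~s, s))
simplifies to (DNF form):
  ~s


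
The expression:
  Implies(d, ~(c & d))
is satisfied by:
  {c: False, d: False}
  {d: True, c: False}
  {c: True, d: False}


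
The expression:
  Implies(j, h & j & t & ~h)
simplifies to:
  ~j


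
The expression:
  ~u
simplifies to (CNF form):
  ~u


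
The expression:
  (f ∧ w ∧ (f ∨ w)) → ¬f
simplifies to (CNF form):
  ¬f ∨ ¬w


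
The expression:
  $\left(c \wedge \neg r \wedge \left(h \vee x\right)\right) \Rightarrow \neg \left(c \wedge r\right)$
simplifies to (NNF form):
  $\text{True}$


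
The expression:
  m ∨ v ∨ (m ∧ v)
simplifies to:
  m ∨ v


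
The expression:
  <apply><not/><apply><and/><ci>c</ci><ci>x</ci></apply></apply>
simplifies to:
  <apply><or/><apply><not/><ci>c</ci></apply><apply><not/><ci>x</ci></apply></apply>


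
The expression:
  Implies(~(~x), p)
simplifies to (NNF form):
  p | ~x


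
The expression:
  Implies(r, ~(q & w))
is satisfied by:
  {w: False, q: False, r: False}
  {r: True, w: False, q: False}
  {q: True, w: False, r: False}
  {r: True, q: True, w: False}
  {w: True, r: False, q: False}
  {r: True, w: True, q: False}
  {q: True, w: True, r: False}


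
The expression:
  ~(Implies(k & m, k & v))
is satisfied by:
  {m: True, k: True, v: False}


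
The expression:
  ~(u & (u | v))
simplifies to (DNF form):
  ~u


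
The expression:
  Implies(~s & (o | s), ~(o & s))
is always true.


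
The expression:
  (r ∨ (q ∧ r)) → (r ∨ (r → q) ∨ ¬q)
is always true.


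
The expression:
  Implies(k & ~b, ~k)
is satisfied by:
  {b: True, k: False}
  {k: False, b: False}
  {k: True, b: True}


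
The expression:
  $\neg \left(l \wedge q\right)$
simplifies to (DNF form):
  $\neg l \vee \neg q$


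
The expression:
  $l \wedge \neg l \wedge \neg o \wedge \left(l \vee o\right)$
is never true.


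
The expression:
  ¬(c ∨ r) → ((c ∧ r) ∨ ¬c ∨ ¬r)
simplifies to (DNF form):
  True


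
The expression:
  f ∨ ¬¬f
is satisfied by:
  {f: True}


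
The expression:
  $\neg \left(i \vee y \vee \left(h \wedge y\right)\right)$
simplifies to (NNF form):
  $\neg i \wedge \neg y$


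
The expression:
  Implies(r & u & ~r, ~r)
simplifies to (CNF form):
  True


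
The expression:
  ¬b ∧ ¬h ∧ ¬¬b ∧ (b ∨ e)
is never true.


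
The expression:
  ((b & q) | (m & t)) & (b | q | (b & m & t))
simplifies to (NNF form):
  (b | m) & (b | q) & (b | t) & (m | q) & (q | t)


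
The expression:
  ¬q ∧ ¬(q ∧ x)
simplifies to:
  ¬q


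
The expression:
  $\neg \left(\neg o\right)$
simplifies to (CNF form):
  $o$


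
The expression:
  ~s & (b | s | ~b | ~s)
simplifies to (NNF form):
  ~s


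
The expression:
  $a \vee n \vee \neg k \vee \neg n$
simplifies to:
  $\text{True}$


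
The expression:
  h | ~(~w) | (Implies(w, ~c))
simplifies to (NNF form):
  True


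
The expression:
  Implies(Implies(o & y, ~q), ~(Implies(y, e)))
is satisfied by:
  {q: True, o: True, y: True, e: False}
  {q: True, y: True, o: False, e: False}
  {o: True, y: True, q: False, e: False}
  {y: True, q: False, o: False, e: False}
  {q: True, e: True, o: True, y: True}


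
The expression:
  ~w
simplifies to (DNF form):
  ~w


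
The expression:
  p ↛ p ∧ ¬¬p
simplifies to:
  False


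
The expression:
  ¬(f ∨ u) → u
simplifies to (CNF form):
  f ∨ u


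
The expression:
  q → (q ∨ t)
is always true.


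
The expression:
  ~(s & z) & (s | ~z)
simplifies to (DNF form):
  ~z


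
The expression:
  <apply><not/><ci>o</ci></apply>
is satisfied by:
  {o: False}


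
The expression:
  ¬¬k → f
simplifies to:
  f ∨ ¬k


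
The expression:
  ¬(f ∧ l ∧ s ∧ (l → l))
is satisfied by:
  {l: False, s: False, f: False}
  {f: True, l: False, s: False}
  {s: True, l: False, f: False}
  {f: True, s: True, l: False}
  {l: True, f: False, s: False}
  {f: True, l: True, s: False}
  {s: True, l: True, f: False}


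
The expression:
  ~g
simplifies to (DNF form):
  ~g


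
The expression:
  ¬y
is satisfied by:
  {y: False}


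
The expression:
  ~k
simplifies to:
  ~k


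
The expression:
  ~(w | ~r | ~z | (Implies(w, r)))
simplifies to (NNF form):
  False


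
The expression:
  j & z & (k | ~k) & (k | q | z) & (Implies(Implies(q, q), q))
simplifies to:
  j & q & z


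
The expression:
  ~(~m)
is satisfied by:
  {m: True}


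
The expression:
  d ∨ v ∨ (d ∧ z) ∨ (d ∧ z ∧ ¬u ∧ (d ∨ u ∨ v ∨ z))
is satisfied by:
  {d: True, v: True}
  {d: True, v: False}
  {v: True, d: False}


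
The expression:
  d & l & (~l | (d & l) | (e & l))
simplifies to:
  d & l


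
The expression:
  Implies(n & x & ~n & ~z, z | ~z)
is always true.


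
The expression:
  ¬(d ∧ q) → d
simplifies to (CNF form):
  d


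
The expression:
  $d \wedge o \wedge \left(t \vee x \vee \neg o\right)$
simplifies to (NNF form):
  $d \wedge o \wedge \left(t \vee x\right)$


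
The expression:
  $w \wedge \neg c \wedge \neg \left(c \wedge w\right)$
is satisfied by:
  {w: True, c: False}


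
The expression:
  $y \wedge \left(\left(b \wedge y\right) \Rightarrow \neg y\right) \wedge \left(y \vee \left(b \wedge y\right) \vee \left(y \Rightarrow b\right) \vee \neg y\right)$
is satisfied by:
  {y: True, b: False}


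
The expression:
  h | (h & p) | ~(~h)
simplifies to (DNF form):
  h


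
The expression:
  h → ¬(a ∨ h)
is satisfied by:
  {h: False}


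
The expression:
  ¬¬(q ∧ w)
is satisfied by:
  {w: True, q: True}


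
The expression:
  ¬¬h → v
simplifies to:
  v ∨ ¬h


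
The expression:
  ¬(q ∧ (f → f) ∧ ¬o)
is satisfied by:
  {o: True, q: False}
  {q: False, o: False}
  {q: True, o: True}


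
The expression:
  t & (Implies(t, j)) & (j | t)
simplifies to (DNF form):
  j & t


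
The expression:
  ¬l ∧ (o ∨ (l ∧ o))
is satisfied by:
  {o: True, l: False}


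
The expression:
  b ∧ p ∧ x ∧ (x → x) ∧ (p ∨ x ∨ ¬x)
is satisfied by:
  {p: True, b: True, x: True}


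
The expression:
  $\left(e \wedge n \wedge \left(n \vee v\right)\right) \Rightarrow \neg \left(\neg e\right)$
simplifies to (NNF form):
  $\text{True}$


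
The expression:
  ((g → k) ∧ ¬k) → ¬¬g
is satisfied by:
  {k: True, g: True}
  {k: True, g: False}
  {g: True, k: False}


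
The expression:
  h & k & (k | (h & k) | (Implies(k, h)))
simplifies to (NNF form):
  h & k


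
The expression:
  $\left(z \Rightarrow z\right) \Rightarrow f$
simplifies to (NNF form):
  $f$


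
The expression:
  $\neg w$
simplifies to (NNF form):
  $\neg w$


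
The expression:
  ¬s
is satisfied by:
  {s: False}


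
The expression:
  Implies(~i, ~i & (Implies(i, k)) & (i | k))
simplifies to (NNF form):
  i | k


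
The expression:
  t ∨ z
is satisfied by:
  {t: True, z: True}
  {t: True, z: False}
  {z: True, t: False}


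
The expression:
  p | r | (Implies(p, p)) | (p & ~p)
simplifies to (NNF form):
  True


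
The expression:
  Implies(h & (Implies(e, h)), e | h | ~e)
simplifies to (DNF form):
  True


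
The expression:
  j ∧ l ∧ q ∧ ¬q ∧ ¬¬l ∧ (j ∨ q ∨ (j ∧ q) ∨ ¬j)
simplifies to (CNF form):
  False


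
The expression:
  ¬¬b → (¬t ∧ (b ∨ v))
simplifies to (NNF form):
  ¬b ∨ ¬t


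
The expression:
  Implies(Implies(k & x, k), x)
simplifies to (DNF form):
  x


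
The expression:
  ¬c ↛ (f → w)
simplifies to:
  f ∧ ¬c ∧ ¬w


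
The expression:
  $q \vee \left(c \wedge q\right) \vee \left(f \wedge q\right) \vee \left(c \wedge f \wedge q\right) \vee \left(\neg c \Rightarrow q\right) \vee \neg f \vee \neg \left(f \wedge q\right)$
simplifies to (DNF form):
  $\text{True}$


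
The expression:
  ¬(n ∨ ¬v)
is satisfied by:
  {v: True, n: False}


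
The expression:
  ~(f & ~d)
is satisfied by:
  {d: True, f: False}
  {f: False, d: False}
  {f: True, d: True}


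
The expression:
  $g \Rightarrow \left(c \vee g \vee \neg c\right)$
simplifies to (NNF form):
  $\text{True}$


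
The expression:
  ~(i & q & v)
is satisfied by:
  {v: False, q: False, i: False}
  {i: True, v: False, q: False}
  {q: True, v: False, i: False}
  {i: True, q: True, v: False}
  {v: True, i: False, q: False}
  {i: True, v: True, q: False}
  {q: True, v: True, i: False}


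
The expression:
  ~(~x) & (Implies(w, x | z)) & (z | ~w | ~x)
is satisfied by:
  {z: True, x: True, w: False}
  {x: True, w: False, z: False}
  {z: True, w: True, x: True}


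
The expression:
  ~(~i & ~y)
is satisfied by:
  {i: True, y: True}
  {i: True, y: False}
  {y: True, i: False}


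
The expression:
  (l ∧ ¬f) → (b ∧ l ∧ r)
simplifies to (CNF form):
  (b ∨ f ∨ ¬l) ∧ (f ∨ r ∨ ¬l)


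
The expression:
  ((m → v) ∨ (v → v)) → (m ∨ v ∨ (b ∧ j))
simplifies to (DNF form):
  m ∨ v ∨ (b ∧ j)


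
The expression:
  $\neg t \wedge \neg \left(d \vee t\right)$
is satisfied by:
  {d: False, t: False}


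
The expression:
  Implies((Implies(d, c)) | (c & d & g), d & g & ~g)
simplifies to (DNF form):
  d & ~c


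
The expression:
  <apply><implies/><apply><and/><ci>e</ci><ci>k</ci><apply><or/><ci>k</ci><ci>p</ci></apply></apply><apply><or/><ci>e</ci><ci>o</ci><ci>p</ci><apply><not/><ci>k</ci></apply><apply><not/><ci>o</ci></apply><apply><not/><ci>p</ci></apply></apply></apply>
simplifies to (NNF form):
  <true/>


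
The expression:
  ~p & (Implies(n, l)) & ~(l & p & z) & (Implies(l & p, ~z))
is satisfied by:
  {l: True, p: False, n: False}
  {l: False, p: False, n: False}
  {n: True, l: True, p: False}


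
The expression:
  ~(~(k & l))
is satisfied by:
  {k: True, l: True}


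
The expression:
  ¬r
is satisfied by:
  {r: False}


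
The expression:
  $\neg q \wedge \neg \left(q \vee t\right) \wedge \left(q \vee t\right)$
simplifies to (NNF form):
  $\text{False}$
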